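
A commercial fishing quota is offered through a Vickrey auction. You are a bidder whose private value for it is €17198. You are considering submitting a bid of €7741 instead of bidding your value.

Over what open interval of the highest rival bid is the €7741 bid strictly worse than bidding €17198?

(€7741, €17198)

If the competing bid is below €7741, both bids win at the same price — no difference.
If it is above €17198, both bids lose — no difference.
If it lies strictly between €7741 and €17198, bidding your value wins at a price below your value (positive payoff) while bidding €7741 loses (payoff 0).
So the deviation strictly hurts on the open interval (€7741, €17198).
Truthful bidding weakly dominates here: raising your bid can only win items priced above your value, and lowering it can only forfeit items priced below.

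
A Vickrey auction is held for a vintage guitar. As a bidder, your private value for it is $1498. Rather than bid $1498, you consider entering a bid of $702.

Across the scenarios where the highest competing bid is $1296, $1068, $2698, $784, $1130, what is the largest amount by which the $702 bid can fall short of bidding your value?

$1296: truthful gives $202, deviation gives $0 → loss $202.
$1068: truthful gives $430, deviation gives $0 → loss $430.
$2698: same outcome either way → loss $0.
$784: truthful gives $714, deviation gives $0 → loss $714.
$1130: truthful gives $368, deviation gives $0 → loss $368.
Maximum loss: $714.

$714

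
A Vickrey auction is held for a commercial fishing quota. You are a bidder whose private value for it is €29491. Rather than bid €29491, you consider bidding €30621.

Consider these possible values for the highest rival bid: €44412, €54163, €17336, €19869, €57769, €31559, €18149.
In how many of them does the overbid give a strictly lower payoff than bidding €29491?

0

The deviation hurts exactly when the highest competing bid lies strictly between €29491 and €30621 — overbidding then wins at a price above your value.
€44412: above both → same outcome either way.
€54163: above both → same outcome either way.
€17336: below both → same outcome either way.
€19869: below both → same outcome either way.
€57769: above both → same outcome either way.
€31559: above both → same outcome either way.
€18149: below both → same outcome either way.
Count: 0.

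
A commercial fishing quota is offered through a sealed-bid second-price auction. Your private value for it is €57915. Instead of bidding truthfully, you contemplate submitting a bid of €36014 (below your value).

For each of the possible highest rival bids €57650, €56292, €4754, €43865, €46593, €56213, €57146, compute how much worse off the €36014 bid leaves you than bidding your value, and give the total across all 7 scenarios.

€29731

The deviation costs you only when the competing bid falls strictly between €36014 and €57915; elsewhere both bids give the same outcome.
€57650: truthful payoff €265, deviation payoff €0 → loss €265.
€56292: truthful payoff €1623, deviation payoff €0 → loss €1623.
€4754: outcomes coincide → loss €0.
€43865: truthful payoff €14050, deviation payoff €0 → loss €14050.
€46593: truthful payoff €11322, deviation payoff €0 → loss €11322.
€56213: truthful payoff €1702, deviation payoff €0 → loss €1702.
€57146: truthful payoff €769, deviation payoff €0 → loss €769.
Total loss = €265 + €1623 + €14050 + €11322 + €1702 + €769 = €29731.
In a second-price auction your bid sets only whether you win, not what you pay, so bidding your true value is weakly dominant.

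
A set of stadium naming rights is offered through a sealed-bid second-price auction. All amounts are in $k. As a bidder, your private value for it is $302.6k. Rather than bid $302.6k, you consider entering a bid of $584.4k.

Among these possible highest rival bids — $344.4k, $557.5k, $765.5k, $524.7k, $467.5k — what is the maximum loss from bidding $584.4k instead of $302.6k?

$254.9k

$344.4k: truthful gives $0k, deviation gives −$41.8k → loss $41.8k.
$557.5k: truthful gives $0k, deviation gives −$254.9k → loss $254.9k.
$765.5k: same outcome either way → loss $0k.
$524.7k: truthful gives $0k, deviation gives −$222.1k → loss $222.1k.
$467.5k: truthful gives $0k, deviation gives −$164.9k → loss $164.9k.
Maximum loss: $254.9k.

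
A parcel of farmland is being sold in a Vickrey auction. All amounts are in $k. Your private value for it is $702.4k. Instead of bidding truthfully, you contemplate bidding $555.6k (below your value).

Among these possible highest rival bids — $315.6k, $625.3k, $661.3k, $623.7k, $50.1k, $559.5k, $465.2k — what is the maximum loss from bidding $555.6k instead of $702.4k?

$142.9k

$315.6k: same outcome either way → loss $0k.
$625.3k: truthful gives $77.1k, deviation gives $0k → loss $77.1k.
$661.3k: truthful gives $41.1k, deviation gives $0k → loss $41.1k.
$623.7k: truthful gives $78.7k, deviation gives $0k → loss $78.7k.
$50.1k: same outcome either way → loss $0k.
$559.5k: truthful gives $142.9k, deviation gives $0k → loss $142.9k.
$465.2k: same outcome either way → loss $0k.
Maximum loss: $142.9k.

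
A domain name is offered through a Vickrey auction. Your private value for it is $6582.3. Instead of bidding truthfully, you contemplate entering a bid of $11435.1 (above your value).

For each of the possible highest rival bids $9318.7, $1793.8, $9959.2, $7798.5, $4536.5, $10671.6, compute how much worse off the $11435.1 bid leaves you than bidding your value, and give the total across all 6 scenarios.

The deviation costs you only when the competing bid falls strictly between $6582.3 and $11435.1; elsewhere both bids give the same outcome.
$9318.7: truthful payoff $0, deviation payoff −$2736.4 → loss $2736.4.
$1793.8: outcomes coincide → loss $0.
$9959.2: truthful payoff $0, deviation payoff −$3376.9 → loss $3376.9.
$7798.5: truthful payoff $0, deviation payoff −$1216.2 → loss $1216.2.
$4536.5: outcomes coincide → loss $0.
$10671.6: truthful payoff $0, deviation payoff −$4089.3 → loss $4089.3.
Total loss = $2736.4 + $3376.9 + $1216.2 + $4089.3 = $11418.8.

$11418.8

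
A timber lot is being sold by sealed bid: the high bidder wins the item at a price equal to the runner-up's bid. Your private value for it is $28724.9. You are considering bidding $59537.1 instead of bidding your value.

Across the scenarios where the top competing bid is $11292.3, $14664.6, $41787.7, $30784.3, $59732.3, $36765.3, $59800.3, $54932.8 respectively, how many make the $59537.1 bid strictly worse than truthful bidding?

4

The deviation hurts exactly when the highest competing bid lies strictly between $28724.9 and $59537.1 — overbidding then wins at a price above your value.
$11292.3: below both → same outcome either way.
$14664.6: below both → same outcome either way.
$41787.7: inside the interval → strictly worse (loss $13062.8).
$30784.3: inside the interval → strictly worse (loss $2059.4).
$59732.3: above both → same outcome either way.
$36765.3: inside the interval → strictly worse (loss $8040.4).
$59800.3: above both → same outcome either way.
$54932.8: inside the interval → strictly worse (loss $26207.9).
Count: 4.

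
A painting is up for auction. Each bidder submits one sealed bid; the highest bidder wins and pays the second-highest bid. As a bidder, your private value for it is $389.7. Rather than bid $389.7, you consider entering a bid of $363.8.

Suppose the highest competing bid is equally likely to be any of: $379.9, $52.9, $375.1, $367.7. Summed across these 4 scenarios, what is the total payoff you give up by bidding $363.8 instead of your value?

The deviation costs you only when the competing bid falls strictly between $363.8 and $389.7; elsewhere both bids give the same outcome.
$379.9: truthful payoff $9.8, deviation payoff $0 → loss $9.8.
$52.9: outcomes coincide → loss $0.
$375.1: truthful payoff $14.6, deviation payoff $0 → loss $14.6.
$367.7: truthful payoff $22, deviation payoff $0 → loss $22.
Total loss = $9.8 + $14.6 + $22 = $46.4.

$46.4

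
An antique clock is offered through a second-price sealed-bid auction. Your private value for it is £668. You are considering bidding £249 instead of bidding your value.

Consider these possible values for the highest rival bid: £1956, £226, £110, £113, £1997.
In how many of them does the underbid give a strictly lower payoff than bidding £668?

0

The deviation hurts exactly when the highest competing bid lies strictly between £249 and £668 — underbidding then forfeits a profitable win.
£1956: above both → same outcome either way.
£226: below both → same outcome either way.
£110: below both → same outcome either way.
£113: below both → same outcome either way.
£1997: above both → same outcome either way.
Count: 0.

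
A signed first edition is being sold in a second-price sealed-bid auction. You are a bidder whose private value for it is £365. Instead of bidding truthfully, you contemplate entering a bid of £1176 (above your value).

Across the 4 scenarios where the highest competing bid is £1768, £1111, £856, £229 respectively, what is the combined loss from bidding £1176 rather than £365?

The deviation costs you only when the competing bid falls strictly between £365 and £1176; elsewhere both bids give the same outcome.
£1768: outcomes coincide → loss £0.
£1111: truthful payoff £0, deviation payoff −£746 → loss £746.
£856: truthful payoff £0, deviation payoff −£491 → loss £491.
£229: outcomes coincide → loss £0.
Total loss = £746 + £491 = £1237.
In a second-price auction your bid sets only whether you win, not what you pay, so bidding your true value is weakly dominant.

£1237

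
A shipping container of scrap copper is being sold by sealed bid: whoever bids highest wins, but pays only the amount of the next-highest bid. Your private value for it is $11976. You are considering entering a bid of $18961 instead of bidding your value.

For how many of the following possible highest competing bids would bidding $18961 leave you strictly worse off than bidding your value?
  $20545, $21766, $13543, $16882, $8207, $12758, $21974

3

The deviation hurts exactly when the highest competing bid lies strictly between $11976 and $18961 — overbidding then wins at a price above your value.
$20545: above both → same outcome either way.
$21766: above both → same outcome either way.
$13543: inside the interval → strictly worse (loss $1567).
$16882: inside the interval → strictly worse (loss $4906).
$8207: below both → same outcome either way.
$12758: inside the interval → strictly worse (loss $782).
$21974: above both → same outcome either way.
Count: 3.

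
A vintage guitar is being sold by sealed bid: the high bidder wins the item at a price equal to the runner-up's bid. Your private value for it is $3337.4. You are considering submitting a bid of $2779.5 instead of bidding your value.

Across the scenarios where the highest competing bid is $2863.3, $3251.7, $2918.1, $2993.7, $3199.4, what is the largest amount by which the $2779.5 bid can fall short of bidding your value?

$2863.3: truthful gives $474.1, deviation gives $0 → loss $474.1.
$3251.7: truthful gives $85.7, deviation gives $0 → loss $85.7.
$2918.1: truthful gives $419.3, deviation gives $0 → loss $419.3.
$2993.7: truthful gives $343.7, deviation gives $0 → loss $343.7.
$3199.4: truthful gives $138, deviation gives $0 → loss $138.
Maximum loss: $474.1.

$474.1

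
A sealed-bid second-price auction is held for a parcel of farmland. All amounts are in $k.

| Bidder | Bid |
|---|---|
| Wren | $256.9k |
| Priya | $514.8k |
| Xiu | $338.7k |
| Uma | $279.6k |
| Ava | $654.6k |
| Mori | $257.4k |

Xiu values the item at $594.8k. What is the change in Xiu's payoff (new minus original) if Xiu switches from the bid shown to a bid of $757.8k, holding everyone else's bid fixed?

−$59.8k

The highest bid among the other bidders is $654.6k; Xiu's bid doesn't change that.
Original bid $338.7k: Xiu is not highest (top rival bid is $654.6k); payoff $0k.
Alternative bid $757.8k: Xiu is highest, pays the top rival bid $654.6k; payoff $594.8k − $654.6k = −$59.8k.
Change in payoff = −$59.8k − ($0k) = −$59.8k.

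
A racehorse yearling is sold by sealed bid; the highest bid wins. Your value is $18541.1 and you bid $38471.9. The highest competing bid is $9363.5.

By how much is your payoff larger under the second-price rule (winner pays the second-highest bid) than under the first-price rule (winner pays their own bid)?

$29108.4

You have the highest bid, so you win under either rule.
Second-price: pay $9363.5 → payoff $9177.6.
First-price: pay your own bid $38471.9 → payoff −$19930.8.
Difference = $9177.6 − (−$19930.8) = $29108.4.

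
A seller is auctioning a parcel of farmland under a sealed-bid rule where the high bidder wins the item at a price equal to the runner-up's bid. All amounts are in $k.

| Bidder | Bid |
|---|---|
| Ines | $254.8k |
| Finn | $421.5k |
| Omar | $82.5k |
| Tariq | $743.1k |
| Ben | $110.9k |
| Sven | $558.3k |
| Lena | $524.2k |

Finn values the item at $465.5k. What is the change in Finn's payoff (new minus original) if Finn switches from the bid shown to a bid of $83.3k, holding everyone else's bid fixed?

The highest bid among the other bidders is $743.1k; Finn's bid doesn't change that.
Original bid $421.5k: Finn is not highest (top rival bid is $743.1k); payoff $0k.
Alternative bid $83.3k: Finn is not highest (top rival bid is $743.1k); payoff $0k.
Change in payoff = $0k − ($0k) = $0k.

$0k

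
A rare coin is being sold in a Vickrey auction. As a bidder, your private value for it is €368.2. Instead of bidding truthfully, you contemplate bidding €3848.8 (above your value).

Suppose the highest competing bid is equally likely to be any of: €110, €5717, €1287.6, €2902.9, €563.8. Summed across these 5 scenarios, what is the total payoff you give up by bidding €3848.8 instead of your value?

The deviation costs you only when the competing bid falls strictly between €368.2 and €3848.8; elsewhere both bids give the same outcome.
€110: outcomes coincide → loss €0.
€5717: outcomes coincide → loss €0.
€1287.6: truthful payoff €0, deviation payoff −€919.4 → loss €919.4.
€2902.9: truthful payoff €0, deviation payoff −€2534.7 → loss €2534.7.
€563.8: truthful payoff €0, deviation payoff −€195.6 → loss €195.6.
Total loss = €919.4 + €2534.7 + €195.6 = €3649.7.

€3649.7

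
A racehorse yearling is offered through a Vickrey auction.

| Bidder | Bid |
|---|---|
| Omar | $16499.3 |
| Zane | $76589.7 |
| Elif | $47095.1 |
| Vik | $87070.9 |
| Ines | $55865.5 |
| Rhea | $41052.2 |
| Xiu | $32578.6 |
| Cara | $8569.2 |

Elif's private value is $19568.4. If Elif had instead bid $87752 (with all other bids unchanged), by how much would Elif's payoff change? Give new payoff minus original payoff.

The highest bid among the other bidders is $87070.9; Elif's bid doesn't change that.
Original bid $47095.1: Elif is not highest (top rival bid is $87070.9); payoff $0.
Alternative bid $87752: Elif is highest, pays the top rival bid $87070.9; payoff $19568.4 − $87070.9 = −$67502.5.
Change in payoff = −$67502.5 − ($0) = −$67502.5.

−$67502.5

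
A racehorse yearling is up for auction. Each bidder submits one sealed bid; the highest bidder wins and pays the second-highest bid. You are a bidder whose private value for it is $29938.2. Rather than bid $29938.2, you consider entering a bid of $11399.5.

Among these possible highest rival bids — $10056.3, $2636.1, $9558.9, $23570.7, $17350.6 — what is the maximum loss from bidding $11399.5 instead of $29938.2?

$10056.3: same outcome either way → loss $0.
$2636.1: same outcome either way → loss $0.
$9558.9: same outcome either way → loss $0.
$23570.7: truthful gives $6367.5, deviation gives $0 → loss $6367.5.
$17350.6: truthful gives $12587.6, deviation gives $0 → loss $12587.6.
Maximum loss: $12587.6.

$12587.6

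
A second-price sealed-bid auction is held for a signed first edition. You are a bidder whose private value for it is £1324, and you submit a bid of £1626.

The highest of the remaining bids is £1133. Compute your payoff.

Your bid £1626 exceeds the highest competing bid £1133, so you win.
In a second-price auction the winner pays the second-highest bid, £1133.
Payoff = value − price = £1324 − £1133 = £191.

£191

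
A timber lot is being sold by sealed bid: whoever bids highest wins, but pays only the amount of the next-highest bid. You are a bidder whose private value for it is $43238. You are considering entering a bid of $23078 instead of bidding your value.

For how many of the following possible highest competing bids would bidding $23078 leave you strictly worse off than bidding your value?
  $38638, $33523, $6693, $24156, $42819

4

The deviation hurts exactly when the highest competing bid lies strictly between $23078 and $43238 — underbidding then forfeits a profitable win.
$38638: inside the interval → strictly worse (loss $4600).
$33523: inside the interval → strictly worse (loss $9715).
$6693: below both → same outcome either way.
$24156: inside the interval → strictly worse (loss $19082).
$42819: inside the interval → strictly worse (loss $419).
Count: 4.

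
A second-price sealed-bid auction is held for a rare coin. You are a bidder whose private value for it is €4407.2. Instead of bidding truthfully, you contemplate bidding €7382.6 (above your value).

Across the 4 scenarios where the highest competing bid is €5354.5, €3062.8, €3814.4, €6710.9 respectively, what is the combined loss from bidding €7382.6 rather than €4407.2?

€3251

The deviation costs you only when the competing bid falls strictly between €4407.2 and €7382.6; elsewhere both bids give the same outcome.
€5354.5: truthful payoff €0, deviation payoff −€947.3 → loss €947.3.
€3062.8: outcomes coincide → loss €0.
€3814.4: outcomes coincide → loss €0.
€6710.9: truthful payoff €0, deviation payoff −€2303.7 → loss €2303.7.
Total loss = €947.3 + €2303.7 = €3251.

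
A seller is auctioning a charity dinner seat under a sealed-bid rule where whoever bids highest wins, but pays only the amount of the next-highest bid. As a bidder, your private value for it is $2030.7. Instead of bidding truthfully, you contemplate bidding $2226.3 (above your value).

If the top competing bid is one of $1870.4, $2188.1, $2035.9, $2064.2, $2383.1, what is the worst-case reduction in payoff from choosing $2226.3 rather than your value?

$1870.4: same outcome either way → loss $0.
$2188.1: truthful gives $0, deviation gives −$157.4 → loss $157.4.
$2035.9: truthful gives $0, deviation gives −$5.2 → loss $5.2.
$2064.2: truthful gives $0, deviation gives −$33.5 → loss $33.5.
$2383.1: same outcome either way → loss $0.
Maximum loss: $157.4.

$157.4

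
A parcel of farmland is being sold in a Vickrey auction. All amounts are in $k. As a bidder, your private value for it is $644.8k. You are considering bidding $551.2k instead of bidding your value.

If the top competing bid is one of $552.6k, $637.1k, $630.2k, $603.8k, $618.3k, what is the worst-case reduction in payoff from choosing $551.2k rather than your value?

$552.6k: truthful gives $92.2k, deviation gives $0k → loss $92.2k.
$637.1k: truthful gives $7.7k, deviation gives $0k → loss $7.7k.
$630.2k: truthful gives $14.6k, deviation gives $0k → loss $14.6k.
$603.8k: truthful gives $41k, deviation gives $0k → loss $41k.
$618.3k: truthful gives $26.5k, deviation gives $0k → loss $26.5k.
Maximum loss: $92.2k.

$92.2k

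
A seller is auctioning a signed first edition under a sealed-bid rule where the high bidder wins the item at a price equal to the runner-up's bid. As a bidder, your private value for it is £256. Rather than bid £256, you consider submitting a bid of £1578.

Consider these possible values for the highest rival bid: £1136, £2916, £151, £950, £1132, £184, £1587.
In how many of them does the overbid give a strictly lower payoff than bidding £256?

The deviation hurts exactly when the highest competing bid lies strictly between £256 and £1578 — overbidding then wins at a price above your value.
£1136: inside the interval → strictly worse (loss £880).
£2916: above both → same outcome either way.
£151: below both → same outcome either way.
£950: inside the interval → strictly worse (loss £694).
£1132: inside the interval → strictly worse (loss £876).
£184: below both → same outcome either way.
£1587: above both → same outcome either way.
Count: 3.

3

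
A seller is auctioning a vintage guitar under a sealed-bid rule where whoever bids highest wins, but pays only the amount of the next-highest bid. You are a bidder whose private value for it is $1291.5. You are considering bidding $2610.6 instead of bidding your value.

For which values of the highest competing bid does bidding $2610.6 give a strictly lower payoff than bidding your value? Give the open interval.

($1291.5, $2610.6)

If the competing bid is below $1291.5, both bids win at the same price — no difference.
If it is above $2610.6, both bids lose — no difference.
If it lies strictly between $1291.5 and $2610.6, bidding your value loses (payoff 0) while bidding $2610.6 wins at a price above your value (payoff negative).
So the deviation strictly hurts on the open interval ($1291.5, $2610.6).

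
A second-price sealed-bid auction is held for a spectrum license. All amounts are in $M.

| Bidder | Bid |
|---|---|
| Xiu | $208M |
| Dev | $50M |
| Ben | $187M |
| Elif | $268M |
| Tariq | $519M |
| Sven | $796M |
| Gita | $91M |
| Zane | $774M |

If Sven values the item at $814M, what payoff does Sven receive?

Highest bid: Sven at $796M, so Sven wins.
Second-highest bid: Zane at $774M — that is the price the winner pays.
Sven's payoff = value − price = $814M − $774M = $40M.

$40M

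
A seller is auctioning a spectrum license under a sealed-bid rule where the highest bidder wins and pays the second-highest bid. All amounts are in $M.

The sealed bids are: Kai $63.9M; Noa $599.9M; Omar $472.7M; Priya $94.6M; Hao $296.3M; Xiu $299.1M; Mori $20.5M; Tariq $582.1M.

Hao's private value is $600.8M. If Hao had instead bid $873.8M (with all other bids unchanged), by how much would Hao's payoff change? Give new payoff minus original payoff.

The highest bid among the other bidders is $599.9M; Hao's bid doesn't change that.
Original bid $296.3M: Hao is not highest (top rival bid is $599.9M); payoff $0M.
Alternative bid $873.8M: Hao is highest, pays the top rival bid $599.9M; payoff $600.8M − $599.9M = $0.9M.
Change in payoff = $0.9M − ($0M) = $0.9M.

$0.9M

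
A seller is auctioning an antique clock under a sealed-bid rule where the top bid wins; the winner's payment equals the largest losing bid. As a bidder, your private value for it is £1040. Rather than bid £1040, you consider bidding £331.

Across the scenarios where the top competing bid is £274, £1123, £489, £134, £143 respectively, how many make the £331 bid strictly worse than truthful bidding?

The deviation hurts exactly when the highest competing bid lies strictly between £331 and £1040 — underbidding then forfeits a profitable win.
£274: below both → same outcome either way.
£1123: above both → same outcome either way.
£489: inside the interval → strictly worse (loss £551).
£134: below both → same outcome either way.
£143: below both → same outcome either way.
Count: 1.

1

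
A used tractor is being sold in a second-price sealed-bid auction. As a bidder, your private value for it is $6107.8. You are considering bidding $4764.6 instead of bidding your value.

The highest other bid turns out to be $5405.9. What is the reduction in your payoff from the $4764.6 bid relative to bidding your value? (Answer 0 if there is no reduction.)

Bidding your value $6107.8: you win (since $6107.8 > $5405.9) and pay $5405.9. Payoff $701.9.
Bidding $4764.6: you lose. Payoff $0.
The competing bid $5405.9 lies between your shaded bid and your value, so underbidding forfeits an item you could have won at a profitable price.
Loss from deviating = $701.9 − ($0) = $701.9.
In a second-price auction your bid sets only whether you win, not what you pay, so bidding your true value is weakly dominant.

$701.9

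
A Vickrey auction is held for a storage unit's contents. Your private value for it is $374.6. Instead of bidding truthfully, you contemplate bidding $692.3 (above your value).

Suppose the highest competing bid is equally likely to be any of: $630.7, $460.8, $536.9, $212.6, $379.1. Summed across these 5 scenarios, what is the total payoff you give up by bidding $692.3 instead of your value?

$509.1

The deviation costs you only when the competing bid falls strictly between $374.6 and $692.3; elsewhere both bids give the same outcome.
$630.7: truthful payoff $0, deviation payoff −$256.1 → loss $256.1.
$460.8: truthful payoff $0, deviation payoff −$86.2 → loss $86.2.
$536.9: truthful payoff $0, deviation payoff −$162.3 → loss $162.3.
$212.6: outcomes coincide → loss $0.
$379.1: truthful payoff $0, deviation payoff −$4.5 → loss $4.5.
Total loss = $256.1 + $86.2 + $162.3 + $4.5 = $509.1.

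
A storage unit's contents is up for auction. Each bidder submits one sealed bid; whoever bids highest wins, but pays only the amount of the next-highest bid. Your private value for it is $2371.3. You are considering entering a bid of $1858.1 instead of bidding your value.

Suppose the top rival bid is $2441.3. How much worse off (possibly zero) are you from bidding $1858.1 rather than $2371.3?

Bidding your value $2371.3: you lose (since $2371.3 < $2441.3). Payoff $0.
Bidding $1858.1: you lose. Payoff $0.
Difference = $0 − $0 = $0; both bids lead to the same outcome because the competing bid is above both your value and your alternative bid.

$0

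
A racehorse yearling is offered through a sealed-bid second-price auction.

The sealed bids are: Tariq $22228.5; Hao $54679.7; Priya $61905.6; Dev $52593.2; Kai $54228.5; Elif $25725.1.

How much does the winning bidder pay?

$54679.7

Highest bid: Priya at $61905.6, so Priya wins.
Second-highest bid: Hao at $54679.7 — that is the price the winner pays.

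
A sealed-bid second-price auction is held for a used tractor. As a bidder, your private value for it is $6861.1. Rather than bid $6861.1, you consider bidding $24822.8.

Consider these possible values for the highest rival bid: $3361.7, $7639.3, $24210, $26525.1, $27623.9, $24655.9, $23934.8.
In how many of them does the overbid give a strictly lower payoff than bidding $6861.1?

4

The deviation hurts exactly when the highest competing bid lies strictly between $6861.1 and $24822.8 — overbidding then wins at a price above your value.
$3361.7: below both → same outcome either way.
$7639.3: inside the interval → strictly worse (loss $778.2).
$24210: inside the interval → strictly worse (loss $17348.9).
$26525.1: above both → same outcome either way.
$27623.9: above both → same outcome either way.
$24655.9: inside the interval → strictly worse (loss $17794.8).
$23934.8: inside the interval → strictly worse (loss $17073.7).
Count: 4.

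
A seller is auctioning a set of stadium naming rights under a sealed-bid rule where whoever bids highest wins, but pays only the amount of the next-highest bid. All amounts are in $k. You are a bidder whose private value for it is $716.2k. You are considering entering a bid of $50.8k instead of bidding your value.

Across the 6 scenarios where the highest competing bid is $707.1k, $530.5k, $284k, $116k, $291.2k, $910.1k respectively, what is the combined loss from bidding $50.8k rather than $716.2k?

$1652.2k

The deviation costs you only when the competing bid falls strictly between $50.8k and $716.2k; elsewhere both bids give the same outcome.
$707.1k: truthful payoff $9.1k, deviation payoff $0k → loss $9.1k.
$530.5k: truthful payoff $185.7k, deviation payoff $0k → loss $185.7k.
$284k: truthful payoff $432.2k, deviation payoff $0k → loss $432.2k.
$116k: truthful payoff $600.2k, deviation payoff $0k → loss $600.2k.
$291.2k: truthful payoff $425k, deviation payoff $0k → loss $425k.
$910.1k: outcomes coincide → loss $0k.
Total loss = $9.1k + $185.7k + $432.2k + $600.2k + $425k = $1652.2k.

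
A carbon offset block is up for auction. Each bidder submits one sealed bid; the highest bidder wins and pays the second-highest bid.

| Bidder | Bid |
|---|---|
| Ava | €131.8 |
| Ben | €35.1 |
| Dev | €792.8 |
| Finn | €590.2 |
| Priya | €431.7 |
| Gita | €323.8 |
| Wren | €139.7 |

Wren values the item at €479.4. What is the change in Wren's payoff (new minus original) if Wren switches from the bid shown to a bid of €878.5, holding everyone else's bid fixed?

−€313.4

The highest bid among the other bidders is €792.8; Wren's bid doesn't change that.
Original bid €139.7: Wren is not highest (top rival bid is €792.8); payoff €0.
Alternative bid €878.5: Wren is highest, pays the top rival bid €792.8; payoff €479.4 − €792.8 = −€313.4.
Change in payoff = −€313.4 − (€0) = −€313.4.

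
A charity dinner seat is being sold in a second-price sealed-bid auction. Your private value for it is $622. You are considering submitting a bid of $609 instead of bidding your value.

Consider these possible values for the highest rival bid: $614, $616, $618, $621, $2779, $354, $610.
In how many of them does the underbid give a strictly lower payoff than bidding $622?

The deviation hurts exactly when the highest competing bid lies strictly between $609 and $622 — underbidding then forfeits a profitable win.
$614: inside the interval → strictly worse (loss $8).
$616: inside the interval → strictly worse (loss $6).
$618: inside the interval → strictly worse (loss $4).
$621: inside the interval → strictly worse (loss $1).
$2779: above both → same outcome either way.
$354: below both → same outcome either way.
$610: inside the interval → strictly worse (loss $12).
Count: 5.

5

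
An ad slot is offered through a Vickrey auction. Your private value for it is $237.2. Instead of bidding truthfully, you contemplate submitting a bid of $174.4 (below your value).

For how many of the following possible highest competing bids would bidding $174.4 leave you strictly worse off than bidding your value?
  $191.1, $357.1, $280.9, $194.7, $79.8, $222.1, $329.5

3

The deviation hurts exactly when the highest competing bid lies strictly between $174.4 and $237.2 — underbidding then forfeits a profitable win.
$191.1: inside the interval → strictly worse (loss $46.1).
$357.1: above both → same outcome either way.
$280.9: above both → same outcome either way.
$194.7: inside the interval → strictly worse (loss $42.5).
$79.8: below both → same outcome either way.
$222.1: inside the interval → strictly worse (loss $15.1).
$329.5: above both → same outcome either way.
Count: 3.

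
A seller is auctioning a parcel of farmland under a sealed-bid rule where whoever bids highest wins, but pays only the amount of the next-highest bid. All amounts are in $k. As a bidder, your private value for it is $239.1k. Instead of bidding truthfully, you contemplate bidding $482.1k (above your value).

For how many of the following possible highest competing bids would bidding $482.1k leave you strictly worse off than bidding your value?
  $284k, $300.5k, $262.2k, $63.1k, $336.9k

The deviation hurts exactly when the highest competing bid lies strictly between $239.1k and $482.1k — overbidding then wins at a price above your value.
$284k: inside the interval → strictly worse (loss $44.9k).
$300.5k: inside the interval → strictly worse (loss $61.4k).
$262.2k: inside the interval → strictly worse (loss $23.1k).
$63.1k: below both → same outcome either way.
$336.9k: inside the interval → strictly worse (loss $97.8k).
Count: 4.

4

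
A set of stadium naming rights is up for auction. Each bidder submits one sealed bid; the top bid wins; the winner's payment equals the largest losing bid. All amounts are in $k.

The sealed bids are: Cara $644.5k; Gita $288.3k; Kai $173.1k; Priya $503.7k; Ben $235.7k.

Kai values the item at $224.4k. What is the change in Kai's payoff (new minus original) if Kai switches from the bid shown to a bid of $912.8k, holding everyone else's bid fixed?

−$420.1k

The highest bid among the other bidders is $644.5k; Kai's bid doesn't change that.
Original bid $173.1k: Kai is not highest (top rival bid is $644.5k); payoff $0k.
Alternative bid $912.8k: Kai is highest, pays the top rival bid $644.5k; payoff $224.4k − $644.5k = −$420.1k.
Change in payoff = −$420.1k − ($0k) = −$420.1k.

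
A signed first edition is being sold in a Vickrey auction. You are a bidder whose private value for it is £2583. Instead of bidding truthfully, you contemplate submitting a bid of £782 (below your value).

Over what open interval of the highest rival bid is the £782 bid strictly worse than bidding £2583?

If the competing bid is below £782, both bids win at the same price — no difference.
If it is above £2583, both bids lose — no difference.
If it lies strictly between £782 and £2583, bidding your value wins at a price below your value (positive payoff) while bidding £782 loses (payoff 0).
So the deviation strictly hurts on the open interval (£782, £2583).

(£782, £2583)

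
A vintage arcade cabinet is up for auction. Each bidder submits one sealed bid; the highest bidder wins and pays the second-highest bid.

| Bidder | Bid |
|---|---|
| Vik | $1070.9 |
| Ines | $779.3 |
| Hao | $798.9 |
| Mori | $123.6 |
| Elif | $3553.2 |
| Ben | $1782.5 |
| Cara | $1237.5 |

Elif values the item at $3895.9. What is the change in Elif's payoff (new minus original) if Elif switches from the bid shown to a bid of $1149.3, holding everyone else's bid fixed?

−$2113.4

The highest bid among the other bidders is $1782.5; Elif's bid doesn't change that.
Original bid $3553.2: Elif is highest, pays the top rival bid $1782.5; payoff $3895.9 − $1782.5 = $2113.4.
Alternative bid $1149.3: Elif is not highest (top rival bid is $1782.5); payoff $0.
Change in payoff = $0 − ($2113.4) = −$2113.4.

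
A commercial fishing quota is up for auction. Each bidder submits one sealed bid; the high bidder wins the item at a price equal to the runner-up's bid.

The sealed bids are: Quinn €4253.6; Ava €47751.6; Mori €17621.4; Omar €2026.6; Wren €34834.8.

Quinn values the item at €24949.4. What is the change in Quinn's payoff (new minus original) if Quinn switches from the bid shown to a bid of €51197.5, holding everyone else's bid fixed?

The highest bid among the other bidders is €47751.6; Quinn's bid doesn't change that.
Original bid €4253.6: Quinn is not highest (top rival bid is €47751.6); payoff €0.
Alternative bid €51197.5: Quinn is highest, pays the top rival bid €47751.6; payoff €24949.4 − €47751.6 = −€22802.2.
Change in payoff = −€22802.2 − (€0) = −€22802.2.

−€22802.2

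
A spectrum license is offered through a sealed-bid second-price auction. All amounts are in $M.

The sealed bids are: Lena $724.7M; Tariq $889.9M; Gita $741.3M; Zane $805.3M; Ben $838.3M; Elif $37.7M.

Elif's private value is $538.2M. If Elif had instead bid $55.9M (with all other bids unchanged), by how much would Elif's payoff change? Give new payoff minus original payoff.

The highest bid among the other bidders is $889.9M; Elif's bid doesn't change that.
Original bid $37.7M: Elif is not highest (top rival bid is $889.9M); payoff $0M.
Alternative bid $55.9M: Elif is not highest (top rival bid is $889.9M); payoff $0M.
Change in payoff = $0M − ($0M) = $0M.

$0M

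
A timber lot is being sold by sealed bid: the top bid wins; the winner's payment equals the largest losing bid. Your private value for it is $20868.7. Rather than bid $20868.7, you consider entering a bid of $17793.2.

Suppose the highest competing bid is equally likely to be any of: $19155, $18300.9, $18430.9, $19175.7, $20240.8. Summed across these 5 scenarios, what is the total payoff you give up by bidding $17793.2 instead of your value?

The deviation costs you only when the competing bid falls strictly between $17793.2 and $20868.7; elsewhere both bids give the same outcome.
$19155: truthful payoff $1713.7, deviation payoff $0 → loss $1713.7.
$18300.9: truthful payoff $2567.8, deviation payoff $0 → loss $2567.8.
$18430.9: truthful payoff $2437.8, deviation payoff $0 → loss $2437.8.
$19175.7: truthful payoff $1693, deviation payoff $0 → loss $1693.
$20240.8: truthful payoff $627.9, deviation payoff $0 → loss $627.9.
Total loss = $1713.7 + $2567.8 + $2437.8 + $1693 + $627.9 = $9040.2.

$9040.2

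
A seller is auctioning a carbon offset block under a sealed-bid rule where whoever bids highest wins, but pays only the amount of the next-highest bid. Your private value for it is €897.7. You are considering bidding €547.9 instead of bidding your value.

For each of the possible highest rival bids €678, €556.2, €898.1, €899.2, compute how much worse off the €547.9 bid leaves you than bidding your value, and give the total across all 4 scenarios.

The deviation costs you only when the competing bid falls strictly between €547.9 and €897.7; elsewhere both bids give the same outcome.
€678: truthful payoff €219.7, deviation payoff €0 → loss €219.7.
€556.2: truthful payoff €341.5, deviation payoff €0 → loss €341.5.
€898.1: outcomes coincide → loss €0.
€899.2: outcomes coincide → loss €0.
Total loss = €219.7 + €341.5 = €561.2.
Truthful bidding weakly dominates here: raising your bid can only win items priced above your value, and lowering it can only forfeit items priced below.

€561.2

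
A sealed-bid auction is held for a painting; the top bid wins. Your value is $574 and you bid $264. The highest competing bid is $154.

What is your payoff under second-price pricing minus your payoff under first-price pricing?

You have the highest bid, so you win under either rule.
Second-price: pay $154 → payoff $420.
First-price: pay your own bid $264 → payoff $310.
Difference = $420 − ($310) = $110.

$110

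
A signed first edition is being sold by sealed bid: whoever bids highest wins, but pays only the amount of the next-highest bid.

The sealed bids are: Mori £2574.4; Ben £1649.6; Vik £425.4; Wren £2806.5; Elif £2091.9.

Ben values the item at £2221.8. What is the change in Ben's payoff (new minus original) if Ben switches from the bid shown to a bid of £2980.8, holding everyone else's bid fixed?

−£584.7

The highest bid among the other bidders is £2806.5; Ben's bid doesn't change that.
Original bid £1649.6: Ben is not highest (top rival bid is £2806.5); payoff £0.
Alternative bid £2980.8: Ben is highest, pays the top rival bid £2806.5; payoff £2221.8 − £2806.5 = −£584.7.
Change in payoff = −£584.7 − (£0) = −£584.7.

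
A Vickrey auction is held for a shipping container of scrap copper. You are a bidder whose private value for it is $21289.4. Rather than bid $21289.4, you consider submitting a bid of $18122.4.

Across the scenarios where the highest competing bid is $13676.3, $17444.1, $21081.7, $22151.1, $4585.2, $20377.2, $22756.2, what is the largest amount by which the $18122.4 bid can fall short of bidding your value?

$912.2

$13676.3: same outcome either way → loss $0.
$17444.1: same outcome either way → loss $0.
$21081.7: truthful gives $207.7, deviation gives $0 → loss $207.7.
$22151.1: same outcome either way → loss $0.
$4585.2: same outcome either way → loss $0.
$20377.2: truthful gives $912.2, deviation gives $0 → loss $912.2.
$22756.2: same outcome either way → loss $0.
Maximum loss: $912.2.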